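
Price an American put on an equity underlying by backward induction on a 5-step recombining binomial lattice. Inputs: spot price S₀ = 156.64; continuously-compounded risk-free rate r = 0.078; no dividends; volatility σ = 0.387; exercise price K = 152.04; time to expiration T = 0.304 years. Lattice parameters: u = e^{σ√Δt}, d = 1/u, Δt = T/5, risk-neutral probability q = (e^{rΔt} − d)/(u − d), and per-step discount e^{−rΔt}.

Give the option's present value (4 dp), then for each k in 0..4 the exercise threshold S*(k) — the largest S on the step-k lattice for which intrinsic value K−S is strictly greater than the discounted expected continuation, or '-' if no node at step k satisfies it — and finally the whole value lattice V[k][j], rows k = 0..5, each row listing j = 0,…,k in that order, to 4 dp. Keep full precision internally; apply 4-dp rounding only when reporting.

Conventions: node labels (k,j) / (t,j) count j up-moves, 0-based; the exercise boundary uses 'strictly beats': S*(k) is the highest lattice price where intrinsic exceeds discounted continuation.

price = 10.1204
boundary = - - - 117.6454 129.4248
tree:
10.1204
15.8213 4.5390
23.8735 7.9524 1.1826
34.3946 13.6222 2.3814 0.0000
45.1020 22.6152 4.7954 0.0000 0.0000
54.8348 34.3946 9.6564 0.0000 0.0000 0.0000

Δt=0.06080, u=1.10013, d=0.90899, q=0.50103, disc=e^(-rΔt)=0.99527
k=5 terminal: V=max(K-S,0) → 54.8348 34.3946 9.6564 0.0000 0.0000 0.0000
k=4: j=0 S=106.9380 intr=45.1020 cont=44.3826 V=45.1020[EX]; j=1 S=129.4248 intr=22.6152 cont=21.8959 V=22.6152[EX]; j=2 S=156.6400 intr=0.0000 cont=4.7954 V=4.7954[hold]; j=3 S=189.5780 intr=0.0000 cont=0.0000 V=0.0000[hold]; j=4 S=229.4421 intr=0.0000 cont=0.0000 V=0.0000[hold]  S*(4)=129.4248
k=3: j=0 S=117.6454 intr=34.3946 cont=33.6753 V=34.3946[EX]; j=1 S=142.3836 intr=9.6564 cont=13.6222 V=13.6222[hold]; j=2 S=172.3238 intr=0.0000 cont=2.3814 V=2.3814[hold]; j=3 S=208.5597 intr=0.0000 cont=0.0000 V=0.0000[hold]  S*(3)=117.6454
k=2: j=0 S=129.4248 intr=22.6152 cont=23.8735 V=23.8735[hold]; j=1 S=156.6400 intr=0.0000 cont=7.9524 V=7.9524[hold]; j=2 S=189.5780 intr=0.0000 cont=1.1826 V=1.1826[hold]  S*(2)=-
k=1: j=0 S=142.3836 intr=9.6564 cont=15.8213 V=15.8213[hold]; j=1 S=172.3238 intr=0.0000 cont=4.5390 V=4.5390[hold]  S*(1)=-
k=0: j=0 S=156.6400 intr=0.0000 cont=10.1204 V=10.1204[hold]  S*(0)=-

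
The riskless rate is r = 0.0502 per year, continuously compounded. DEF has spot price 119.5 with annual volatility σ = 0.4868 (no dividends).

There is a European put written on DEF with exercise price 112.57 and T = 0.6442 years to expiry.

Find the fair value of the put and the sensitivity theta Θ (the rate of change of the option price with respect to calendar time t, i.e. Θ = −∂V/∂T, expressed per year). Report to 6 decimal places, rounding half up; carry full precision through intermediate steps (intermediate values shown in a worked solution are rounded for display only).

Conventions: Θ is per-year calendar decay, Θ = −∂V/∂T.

σ√T = 0.4868·√0.6442 = 0.390716
d₁ = (ln(S/K) + (r+σ²/2)T) / (σ√T) = (ln(119.5/112.57) + (0.0502+0.4868²/2)·0.6442) / 0.390716 = (0.059741 + 0.108668) / 0.390716 = 0.431028
d₂ = d₁ − σ√T = 0.431028 − 0.390716 = 0.040312
e^{−rT} = 0.968178
N(−d₁) = 0.333224,  N(−d₂) = 0.483922
Put price V = K·e^{−rT}·N(−d₂) − S·N(−d₁) = 52.741637 − 39.820276 = 12.921360
φ(d₁) = (1/√(2π))·e^{−d₁²/2} = 0.363553
Θ = −S·φ(d₁)·σ/(2√T) + r·K·e^{−rT}·N(−d₂) = −13.174844 + 2.647630 = -10.527214

price = 12.921360
Θ = -10.527214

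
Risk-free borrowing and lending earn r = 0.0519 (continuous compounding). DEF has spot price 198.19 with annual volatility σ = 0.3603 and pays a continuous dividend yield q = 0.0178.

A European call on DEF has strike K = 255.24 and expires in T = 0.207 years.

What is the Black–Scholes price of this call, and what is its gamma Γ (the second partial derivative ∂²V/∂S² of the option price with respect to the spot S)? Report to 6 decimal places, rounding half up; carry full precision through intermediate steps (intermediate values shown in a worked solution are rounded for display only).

price = 1.069712
Γ = 0.004475

σ√T = 0.3603·√0.207 = 0.163927
d₁ = (ln(S/K) + (r−q+σ²/2)T) / (σ√T) = (ln(198.19/255.24) + (0.0519−0.0178+0.3603²/2)·0.207) / 0.163927 = (-0.252978 + 0.020495) / 0.163927 = -1.418217
d₂ = d₁ − σ√T = -1.418217 − 0.163927 = -1.582143
e^{−rT} = 0.989314
e^{−qT} = 0.996322
N(d₁) = 0.078064,  N(d₂) = 0.056808
Call price V = S·e^{−qT}·N(d₁) − K·e^{−rT}·N(d₂) = 15.414554 − 14.344841 = 1.069712
φ(d₁) = (1/√(2π))·e^{−d₁²/2} = 0.145933
Γ = e^{−qT}·φ(d₁) / (S·σ·√T) = 0.004475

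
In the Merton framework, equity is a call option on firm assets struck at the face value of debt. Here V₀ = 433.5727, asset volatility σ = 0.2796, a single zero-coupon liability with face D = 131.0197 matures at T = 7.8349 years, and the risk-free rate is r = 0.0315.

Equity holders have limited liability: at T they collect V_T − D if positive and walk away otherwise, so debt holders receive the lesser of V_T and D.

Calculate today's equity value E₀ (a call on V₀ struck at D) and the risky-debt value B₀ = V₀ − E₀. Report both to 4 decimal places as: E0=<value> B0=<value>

E0=333.1902 B0=100.3825

With assets at 433.5727 and a single debt payment of 131.0197 at 7.8349 years:
d₁ = [ln(V₀/D) + (r + σ²/2)T] / (σ√T)
   = [ln(433.5727/131.0197) + (0.0315 + 0.5·0.2796²)·7.8349] / (0.2796·√7.8349)
   = [1.196712 + 0.553051] / 0.782625 = 2.235760
d₂ = d₁ − σ√T = 2.235760 − 0.782625 = 1.453135
N(d₁) = 0.987316,  N(d₂) = 0.926907,  e^(−rT) = 0.781297
E₀ = V₀·N(d₁) − D·e^(−rT)·N(d₂)
   = 433.5727·0.987316 − 131.0197·0.781297·0.926907 = 333.190226
B₀ = V₀ − E₀ = 433.5727 − 333.190226 = 100.382474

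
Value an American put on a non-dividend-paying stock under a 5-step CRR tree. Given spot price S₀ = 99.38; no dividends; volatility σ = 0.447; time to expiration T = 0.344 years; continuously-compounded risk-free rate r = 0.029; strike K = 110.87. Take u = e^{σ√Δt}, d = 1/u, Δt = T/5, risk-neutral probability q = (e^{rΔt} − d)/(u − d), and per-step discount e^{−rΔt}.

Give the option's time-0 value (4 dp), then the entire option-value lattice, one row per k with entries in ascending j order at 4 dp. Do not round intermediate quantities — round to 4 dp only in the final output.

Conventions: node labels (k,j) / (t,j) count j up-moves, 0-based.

price = 16.6915
tree:
16.6915
23.7471 9.0935
32.2633 14.5913 3.1569
40.9599 22.4849 6.0739 0.0000
48.6944 32.2633 11.6863 0.0000 0.0000
55.5732 40.9599 22.4849 0.0000 0.0000 0.0000

Δt=0.06880  u=1.12440  d=0.88937  q=0.47922  discount=0.99801
step 5 (expiry): payoffs max(K−S,0) = 55.5732 40.9599 22.4849 0.0000 0.0000 0.0000
k=4: (k=4,j=0): S=62.1756, K−S=48.6944, hold=48.4734 ⇒ V=48.6944 exercise | (k=4,j=1): S=78.6067, K−S=32.2633, hold=32.0423 ⇒ V=32.2633 exercise | (k=4,j=2): S=99.3800, K−S=11.4900, hold=11.6863 ⇒ V=11.6863 continue | (k=4,j=3): S=125.6430, K−S=0.0000, hold=0.0000 ⇒ V=0.0000 continue | (k=4,j=4): S=158.8466, K−S=0.0000, hold=0.0000 ⇒ V=0.0000 continue
k=3: (k=3,j=0): S=69.9101, K−S=40.9599, hold=40.7389 ⇒ V=40.9599 exercise | (k=3,j=1): S=88.3851, K−S=22.4849, hold=22.3578 ⇒ V=22.4849 exercise | (k=3,j=2): S=111.7426, K−S=0.0000, hold=6.0739 ⇒ V=6.0739 continue | (k=3,j=3): S=141.2727, K−S=0.0000, hold=0.0000 ⇒ V=0.0000 continue
k=2: (k=2,j=0): S=78.6067, K−S=32.2633, hold=32.0423 ⇒ V=32.2633 exercise | (k=2,j=1): S=99.3800, K−S=11.4900, hold=14.5913 ⇒ V=14.5913 continue | (k=2,j=2): S=125.6430, K−S=0.0000, hold=3.1569 ⇒ V=3.1569 continue
k=1: (k=1,j=0): S=88.3851, K−S=22.4849, hold=23.7471 ⇒ V=23.7471 continue | (k=1,j=1): S=111.7426, K−S=0.0000, hold=9.0935 ⇒ V=9.0935 continue
k=0: (k=0,j=0): S=99.3800, K−S=11.4900, hold=16.6915 ⇒ V=16.6915 continue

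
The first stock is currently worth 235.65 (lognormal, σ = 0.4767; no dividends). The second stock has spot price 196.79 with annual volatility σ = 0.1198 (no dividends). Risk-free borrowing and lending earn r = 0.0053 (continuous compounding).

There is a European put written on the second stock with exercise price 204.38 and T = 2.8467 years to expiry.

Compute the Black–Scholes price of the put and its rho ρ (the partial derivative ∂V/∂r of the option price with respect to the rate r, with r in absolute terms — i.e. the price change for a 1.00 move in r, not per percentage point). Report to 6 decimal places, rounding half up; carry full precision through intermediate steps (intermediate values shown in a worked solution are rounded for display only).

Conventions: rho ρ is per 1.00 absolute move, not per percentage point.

σ√T = 0.1198·√2.8467 = 0.202129
d₁ = (ln(S/K) + (r+σ²/2)T) / (σ√T) = (ln(196.79/204.38) + (0.0053+0.1198²/2)·2.8467) / 0.202129 = (-0.037844 + 0.035515) / 0.202129 = -0.011519
d₂ = d₁ − σ√T = -0.011519 − 0.202129 = -0.213648
e^{−rT} = 0.985026
N(−d₁) = 0.504595,  N(−d₂) = 0.584589
Put price V = K·e^{−rT}·N(−d₂) − S·N(−d₁) = 117.689221 − 99.299324 = 18.389897
ρ = −K·T·e^{−rT}·N(−d₂) = -335.025905

price = 18.389897
ρ = -335.025905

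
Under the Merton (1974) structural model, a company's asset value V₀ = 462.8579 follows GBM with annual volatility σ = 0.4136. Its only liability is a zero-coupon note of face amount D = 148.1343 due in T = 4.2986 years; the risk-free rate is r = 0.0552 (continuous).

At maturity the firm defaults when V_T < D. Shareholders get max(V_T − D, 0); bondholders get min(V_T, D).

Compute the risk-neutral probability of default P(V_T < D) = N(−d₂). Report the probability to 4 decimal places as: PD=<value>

Apply the equity-as-call identities (strike 148.1343, horizon 4.2986 years):
d₁ = [ln(V₀/D) + (r + σ²/2)T] / (σ√T)
   = [ln(462.8579/148.1343) + (0.0552 + 0.5·0.4136²)·4.2986] / (0.4136·√4.2986)
   = [1.139301 + 0.604953] / 0.857520 = 2.034068
d₂ = d₁ − σ√T = 2.034068 − 0.857520 = 1.176549
risk-neutral PD = N(−d₂) = N(-1.176549) = 0.119688

PD=0.1197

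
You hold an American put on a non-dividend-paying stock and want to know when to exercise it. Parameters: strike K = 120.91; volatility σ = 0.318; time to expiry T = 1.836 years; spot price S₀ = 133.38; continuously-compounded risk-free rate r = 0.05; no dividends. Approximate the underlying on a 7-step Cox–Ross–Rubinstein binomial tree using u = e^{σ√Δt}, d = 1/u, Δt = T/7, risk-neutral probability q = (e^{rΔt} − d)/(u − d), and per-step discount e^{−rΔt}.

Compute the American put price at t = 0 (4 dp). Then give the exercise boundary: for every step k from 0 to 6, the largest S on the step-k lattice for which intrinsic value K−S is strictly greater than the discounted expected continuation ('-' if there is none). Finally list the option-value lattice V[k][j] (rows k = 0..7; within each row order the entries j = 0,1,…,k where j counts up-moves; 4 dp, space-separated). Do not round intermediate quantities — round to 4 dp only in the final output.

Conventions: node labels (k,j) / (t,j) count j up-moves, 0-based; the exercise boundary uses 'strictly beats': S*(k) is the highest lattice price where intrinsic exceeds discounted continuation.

price = 12.3703
boundary = - - - 81.8282 69.5303 81.8282 96.3013
tree:
12.3703
18.7565 6.3039
27.5800 10.4187 2.3510
39.0818 16.7940 4.3116 0.4503
51.3797 26.1998 7.8214 0.9119 0.0000
61.8294 39.0818 13.9956 1.8469 0.0000 0.0000
70.7086 51.3797 24.6087 3.7405 0.0000 0.0000 0.0000
78.2534 61.8294 39.0818 7.5757 0.0000 0.0000 0.0000 0.0000

Δt=0.26229, u=1.17687, d=0.84971, q=0.49972, disc=e^(-rΔt)=0.98697
k=7 terminal: V=max(K-S,0) → 78.2534 61.8294 39.0818 7.5757 0.0000 0.0000 0.0000 0.0000
k=6: j=0 S=50.2014 intr=70.7086 cont=69.1333 V=70.7086[EX]; j=1 S=69.5303 intr=51.3797 cont=49.8044 V=51.3797[EX]; j=2 S=96.3013 intr=24.6087 cont=23.0334 V=24.6087[EX]; j=3 S=133.3800 intr=0.0000 cont=3.7405 V=3.7405[hold]; j=4 S=184.7350 intr=0.0000 cont=0.0000 V=0.0000[hold]; j=5 S=255.8630 intr=0.0000 cont=0.0000 V=0.0000[hold]; j=6 S=354.3773 intr=0.0000 cont=0.0000 V=0.0000[hold]  S*(6)=96.3013
k=5: j=0 S=59.0806 intr=61.8294 cont=60.2541 V=61.8294[EX]; j=1 S=81.8282 intr=39.0818 cont=37.5065 V=39.0818[EX]; j=2 S=113.3343 intr=7.5757 cont=13.9956 V=13.9956[hold]; j=3 S=156.9712 intr=0.0000 cont=1.8469 V=1.8469[hold]; j=4 S=217.4094 intr=0.0000 cont=0.0000 V=0.0000[hold]; j=5 S=301.1180 intr=0.0000 cont=0.0000 V=0.0000[hold]  S*(5)=81.8282
k=4: j=0 S=69.5303 intr=51.3797 cont=49.8044 V=51.3797[EX]; j=1 S=96.3013 intr=24.6087 cont=26.1998 V=26.1998[hold]; j=2 S=133.3800 intr=0.0000 cont=7.8214 V=7.8214[hold]; j=3 S=184.7350 intr=0.0000 cont=0.9119 V=0.9119[hold]; j=4 S=255.8630 intr=0.0000 cont=0.0000 V=0.0000[hold]  S*(4)=69.5303
k=3: j=0 S=81.8282 intr=39.0818 cont=38.2912 V=39.0818[EX]; j=1 S=113.3343 intr=7.5757 cont=16.7940 V=16.7940[hold]; j=2 S=156.9712 intr=0.0000 cont=4.3116 V=4.3116[hold]; j=3 S=217.4094 intr=0.0000 cont=0.4503 V=0.4503[hold]  S*(3)=81.8282
k=2: j=0 S=96.3013 intr=24.6087 cont=27.5800 V=27.5800[hold]; j=1 S=133.3800 intr=0.0000 cont=10.4187 V=10.4187[hold]; j=2 S=184.7350 intr=0.0000 cont=2.3510 V=2.3510[hold]  S*(2)=-
k=1: j=0 S=113.3343 intr=7.5757 cont=18.7565 V=18.7565[hold]; j=1 S=156.9712 intr=0.0000 cont=6.3039 V=6.3039[hold]  S*(1)=-
k=0: j=0 S=133.3800 intr=0.0000 cont=12.3703 V=12.3703[hold]  S*(0)=-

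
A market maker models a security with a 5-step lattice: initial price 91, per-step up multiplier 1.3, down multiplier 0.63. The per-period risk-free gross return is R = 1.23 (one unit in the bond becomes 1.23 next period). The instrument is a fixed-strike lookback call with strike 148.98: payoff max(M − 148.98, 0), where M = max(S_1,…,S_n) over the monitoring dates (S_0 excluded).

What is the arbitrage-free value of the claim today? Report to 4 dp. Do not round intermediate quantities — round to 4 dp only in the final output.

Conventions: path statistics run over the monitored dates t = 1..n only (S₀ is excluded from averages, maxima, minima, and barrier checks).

price = 43.7344

Risk-neutral up-probability p* = (R−d)/(u−d) = (1.23−0.63)/(1.3−0.63) = 0.8955; the claim prices as the p*-weighted sum of path payoffs discounted by R^5.
Enumerate all 2^5 = 32 price paths (U = up ×1.3, D = down ×0.63); each path with k up-moves has probability p*^k·(1−p*)^(5−k).
DDDDD: M=57.3300, payoff=0.0000, prob=0.000012
UDDDD: M=118.3000, payoff=0.0000, prob=0.000107
DUDDD: M=74.5290, payoff=0.0000, prob=0.000107
UUDDD: M=153.7900, payoff=4.8100, prob=0.000915
DDUDD: M=57.3300, payoff=0.0000, prob=0.000107
UDUDD: M=118.3000, payoff=0.0000, prob=0.000915
DUUDD: M=96.8877, payoff=0.0000, prob=0.000915
UUUDD: M=199.9270, payoff=50.9470, prob=0.007839
DDDUD: M=57.3300, payoff=0.0000, prob=0.000107
UDDUD: M=118.3000, payoff=0.0000, prob=0.000915
DUDUD: M=74.5290, payoff=0.0000, prob=0.000915
UUDUD: M=153.7900, payoff=4.8100, prob=0.007839
DDUUD: M=61.0393, payoff=0.0000, prob=0.000915
UDUUD: M=125.9540, payoff=0.0000, prob=0.007839
DUUUD: M=125.9540, payoff=0.0000, prob=0.007839
UUUUD: M=259.9051, payoff=110.9251, prob=0.067194
DDDDU: M=57.3300, payoff=0.0000, prob=0.000107
UDDDU: M=118.3000, payoff=0.0000, prob=0.000915
DUDDU: M=74.5290, payoff=0.0000, prob=0.000915
UUDDU: M=153.7900, payoff=4.8100, prob=0.007839
DDUDU: M=57.3300, payoff=0.0000, prob=0.000915
UDUDU: M=118.3000, payoff=0.0000, prob=0.007839
DUUDU: M=96.8877, payoff=0.0000, prob=0.007839
UUUDU: M=199.9270, payoff=50.9470, prob=0.067194
DDDUU: M=57.3300, payoff=0.0000, prob=0.000915
UDDUU: M=118.3000, payoff=0.0000, prob=0.007839
DUDUU: M=79.3510, payoff=0.0000, prob=0.007839
UUDUU: M=163.7402, payoff=14.7602, prob=0.067194
DDUUU: M=79.3510, payoff=0.0000, prob=0.007839
UDUUU: M=163.7402, payoff=14.7602, prob=0.067194
DUUUU: M=163.7402, payoff=14.7602, prob=0.067194
UUUUU: M=337.8766, payoff=188.8966, prob=0.575947
Price = Σ prob·payoff / R^5 = 123.125757 / 2.815306 = 43.7344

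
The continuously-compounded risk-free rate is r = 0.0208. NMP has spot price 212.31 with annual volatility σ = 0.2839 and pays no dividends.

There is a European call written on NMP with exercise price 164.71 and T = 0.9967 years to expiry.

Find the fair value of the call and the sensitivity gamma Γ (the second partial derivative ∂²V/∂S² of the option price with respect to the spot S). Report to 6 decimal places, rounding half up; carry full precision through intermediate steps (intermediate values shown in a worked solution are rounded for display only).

price = 55.586490
Γ = 0.003578

σ√T = 0.2839·√0.9967 = 0.283431
d₁ = (ln(S/K) + (r+σ²/2)T) / (σ√T) = (ln(212.31/164.71) + (0.0208+0.2839²/2)·0.9967) / 0.283431 = (0.253861 + 0.060898) / 0.283431 = 1.110531
d₂ = d₁ − σ√T = 1.110531 − 0.283431 = 0.827100
e^{−rT} = 0.979482
N(d₁) = 0.866615,  N(d₂) = 0.795910
Call price V = S·N(d₁) − K·e^{−rT}·N(d₂) = 183.990999 − 128.404509 = 55.586490
φ(d₁) = (1/√(2π))·e^{−d₁²/2} = 0.215331
Γ = φ(d₁) / (S·σ·√T) = 0.003578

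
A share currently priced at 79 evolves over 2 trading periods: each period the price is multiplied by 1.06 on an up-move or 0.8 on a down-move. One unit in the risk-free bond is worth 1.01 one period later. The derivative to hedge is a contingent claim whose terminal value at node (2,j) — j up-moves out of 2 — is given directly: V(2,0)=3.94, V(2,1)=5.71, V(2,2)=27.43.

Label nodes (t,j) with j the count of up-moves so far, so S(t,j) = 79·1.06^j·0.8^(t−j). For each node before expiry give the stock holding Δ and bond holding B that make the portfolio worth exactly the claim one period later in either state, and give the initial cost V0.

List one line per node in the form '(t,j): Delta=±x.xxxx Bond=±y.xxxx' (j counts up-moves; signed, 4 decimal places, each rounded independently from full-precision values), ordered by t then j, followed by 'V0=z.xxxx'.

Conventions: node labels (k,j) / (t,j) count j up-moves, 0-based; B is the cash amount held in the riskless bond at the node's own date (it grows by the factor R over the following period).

Risk-neutral probability p* = (R−d)/(u−d) = (1.01−0.8)/(1.06−0.8) = 0.8077.
Expiry values: V(2,0)=3.9400, V(2,1)=5.7100, V(2,2)=27.4300
  t=1,j=0: stock 63.2000 → up 66.9920 (V=5.7100), down 50.5600 (V=3.9400). Price 5.3165; hedge Δ=0.1077, bond B=-1.4912.
  t=1,j=1: stock 83.7400 → up 88.7644 (V=27.4300), down 66.9920 (V=5.7100). Price 23.0228; hedge Δ=0.9976, bond B=-60.5156.
  t=0,j=0: stock 79.0000 → up 83.7400 (V=23.0228), down 63.2000 (V=5.3165). Price 19.4235; hedge Δ=0.8620, bond B=-48.6780.
Check: Δ(0,0)·S0 + B(0,0) = 19.4235 = V0.

(0,0): Delta=0.8620 Bond=-48.6780
(1,0): Delta=0.1077 Bond=-1.4912
(1,1): Delta=0.9976 Bond=-60.5156
V0=19.4235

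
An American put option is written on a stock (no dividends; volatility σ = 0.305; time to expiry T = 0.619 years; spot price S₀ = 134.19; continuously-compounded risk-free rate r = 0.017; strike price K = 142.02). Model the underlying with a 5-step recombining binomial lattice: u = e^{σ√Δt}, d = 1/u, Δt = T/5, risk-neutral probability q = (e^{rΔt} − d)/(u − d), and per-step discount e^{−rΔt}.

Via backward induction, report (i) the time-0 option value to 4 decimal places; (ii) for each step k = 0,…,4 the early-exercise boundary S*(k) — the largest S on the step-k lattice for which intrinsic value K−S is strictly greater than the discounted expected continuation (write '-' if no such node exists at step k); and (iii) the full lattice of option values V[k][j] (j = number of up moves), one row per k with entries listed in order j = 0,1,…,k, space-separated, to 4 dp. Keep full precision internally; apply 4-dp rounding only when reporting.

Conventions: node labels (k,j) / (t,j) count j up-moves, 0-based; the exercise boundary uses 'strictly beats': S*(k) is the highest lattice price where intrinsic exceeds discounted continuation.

price = 16.9613
boundary = - - - 97.2526 108.2699
tree:
16.9613
24.5608 8.9007
34.0637 14.4959 2.9504
44.7674 22.7548 5.7187 0.0000
54.6635 33.7501 11.0844 0.0000 0.0000
63.5527 44.7674 21.4848 0.0000 0.0000 0.0000

Δt=0.12380, u=1.11328, d=0.89824, q=0.48299, disc=e^(-rΔt)=0.99790
k=5 terminal: V=max(K-S,0) → 63.5527 44.7674 21.4848 0.0000 0.0000 0.0000
k=4: j=0 S=87.3565 intr=54.6635 cont=54.3650 V=54.6635[EX]; j=1 S=108.2699 intr=33.7501 cont=33.4516 V=33.7501[EX]; j=2 S=134.1900 intr=7.8300 cont=11.0844 V=11.0844[hold]; j=3 S=166.3155 intr=0.0000 cont=0.0000 V=0.0000[hold]; j=4 S=206.1319 intr=0.0000 cont=0.0000 V=0.0000[hold]  S*(4)=108.2699
k=3: j=0 S=97.2526 intr=44.7674 cont=44.4688 V=44.7674[EX]; j=1 S=120.5352 intr=21.4848 cont=22.7548 V=22.7548[hold]; j=2 S=149.3917 intr=0.0000 cont=5.7187 V=5.7187[hold]; j=3 S=185.1565 intr=0.0000 cont=0.0000 V=0.0000[hold]  S*(3)=97.2526
k=2: j=0 S=108.2699 intr=33.7501 cont=34.0637 V=34.0637[hold]; j=1 S=134.1900 intr=7.8300 cont=14.4959 V=14.4959[hold]; j=2 S=166.3155 intr=0.0000 cont=2.9504 V=2.9504[hold]  S*(2)=-
k=1: j=0 S=120.5352 intr=21.4848 cont=24.5608 V=24.5608[hold]; j=1 S=149.3917 intr=0.0000 cont=8.9007 V=8.9007[hold]  S*(1)=-
k=0: j=0 S=134.1900 intr=7.8300 cont=16.9613 V=16.9613[hold]  S*(0)=-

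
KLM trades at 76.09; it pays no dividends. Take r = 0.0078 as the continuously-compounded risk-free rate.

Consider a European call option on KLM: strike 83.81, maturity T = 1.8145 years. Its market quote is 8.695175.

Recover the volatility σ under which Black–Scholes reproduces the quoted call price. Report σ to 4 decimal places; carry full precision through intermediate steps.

sigma = 0.2755

At σ = 0.2755 the Black–Scholes value reproduces the quote:
σ√T = 0.2755·√1.8145 = 0.371108
d₁ = (ln(S/K) + (r+σ²/2)T) / (σ√T) = (ln(76.09/83.81) + (0.0078+0.2755²/2)·1.8145) / 0.371108 = (-0.096635 + 0.083014) / 0.371108 = -0.036706
d₂ = d₁ − σ√T = -0.036706 − 0.371108 = -0.407814
e^{−rT} = 0.985947
N(d₁) = 0.485360,  N(d₂) = 0.341705
V = S·N(d₁) − K·e^{−rT}·N(d₂) = 36.931021 − 28.235846 = 8.695175 (the quoted price), and the Black–Scholes price is strictly increasing in σ, so σ is unique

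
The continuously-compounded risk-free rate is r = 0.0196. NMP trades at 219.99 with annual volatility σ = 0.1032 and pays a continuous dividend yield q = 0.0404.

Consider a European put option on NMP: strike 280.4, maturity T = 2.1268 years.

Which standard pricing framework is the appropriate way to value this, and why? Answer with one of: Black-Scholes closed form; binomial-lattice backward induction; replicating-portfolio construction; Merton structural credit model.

Key observation: everything needed for the exact continuous-time valuation of the European put on NMP (strike 280.4) is given, and no feature rules the closed form out.

framework: Black-Scholes closed form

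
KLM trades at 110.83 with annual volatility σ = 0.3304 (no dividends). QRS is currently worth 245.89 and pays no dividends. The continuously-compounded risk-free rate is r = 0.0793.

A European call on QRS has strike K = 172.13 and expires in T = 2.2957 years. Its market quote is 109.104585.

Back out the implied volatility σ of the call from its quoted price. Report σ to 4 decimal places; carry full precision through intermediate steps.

At σ = 0.3315 the Black–Scholes value reproduces the quote:
σ√T = 0.3315·√2.2957 = 0.502274
d₁ = (ln(S/K) + (r+σ²/2)T) / (σ√T) = (ln(245.89/172.13) + (0.0793+0.3315²/2)·2.2957) / 0.502274 = (0.356634 + 0.308189) / 0.502274 = 1.323625
d₂ = d₁ − σ√T = 1.323625 − 0.502274 = 0.821351
e^{−rT} = 0.833560
N(d₁) = 0.907186,  N(d₂) = 0.794277
V = S·N(d₁) − K·e^{−rT}·N(d₂) = 223.068018 − 113.963433 = 109.104585 (the observed quote) — the price is monotone increasing in volatility, hence this σ is the only solution

sigma = 0.3315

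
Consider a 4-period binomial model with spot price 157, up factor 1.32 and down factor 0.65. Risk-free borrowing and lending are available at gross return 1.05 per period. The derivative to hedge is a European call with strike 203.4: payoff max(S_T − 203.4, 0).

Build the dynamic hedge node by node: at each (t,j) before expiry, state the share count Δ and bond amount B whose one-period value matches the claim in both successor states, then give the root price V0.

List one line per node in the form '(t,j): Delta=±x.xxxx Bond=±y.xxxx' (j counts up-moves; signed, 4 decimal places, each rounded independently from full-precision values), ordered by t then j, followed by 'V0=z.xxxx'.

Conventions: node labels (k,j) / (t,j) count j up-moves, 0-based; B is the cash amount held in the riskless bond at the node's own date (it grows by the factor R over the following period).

Under the risk-neutral measure, an up-move has probability p* = (R−d)/(u−d) = 0.5970 and values discount at R = 1.05.
Payoffs at expiry: V(4,0)=0.0000, V(4,1)=0.0000, V(4,2)=0.0000, V(4,3)=31.3117, V(4,4)=273.2454
  t=3,j=0: stock 43.1161 → up 56.9133 (V=0.0000), down 28.0255 (V=0.0000). Price 0.0000; hedge Δ=0.0000, bond B=0.0000.
  t=3,j=1: stock 87.5589 → up 115.5777 (V=0.0000), down 56.9133 (V=0.0000). Price 0.0000; hedge Δ=0.0000, bond B=0.0000.
  t=3,j=2: stock 177.8119 → up 234.7117 (V=31.3117), down 115.5777 (V=0.0000). Price 17.8034; hedge Δ=0.2628, bond B=-28.9305.
  t=3,j=3: stock 361.0950 → up 476.6454 (V=273.2454), down 234.7117 (V=31.3117). Price 167.3807; hedge Δ=1.0000, bond B=-193.7143.
  t=2,j=0: stock 66.3325 → up 87.5589 (V=0.0000), down 43.1161 (V=0.0000). Price 0.0000; hedge Δ=0.0000, bond B=0.0000.
  t=2,j=1: stock 134.7060 → up 177.8119 (V=17.8034), down 87.5589 (V=0.0000). Price 10.1228; hedge Δ=0.1973, bond B=-16.4495.
  t=2,j=2: stock 273.5568 → up 361.0950 (V=167.3807), down 177.8119 (V=17.8034). Price 102.0031; hedge Δ=0.8161, bond B=-121.2466.
  t=1,j=0: stock 102.0500 → up 134.7060 (V=10.1228), down 66.3325 (V=0.0000). Price 5.7557; hedge Δ=0.1481, bond B=-9.3529.
  t=1,j=1: stock 207.2400 → up 273.5568 (V=102.0031), down 134.7060 (V=10.1228). Price 61.8826; hedge Δ=0.6617, bond B=-75.2523.
  t=0,j=0: stock 157.0000 → up 207.2400 (V=61.8826), down 102.0500 (V=5.7557). Price 37.3945; hedge Δ=0.5336, bond B=-46.3770.
Verification: the root portfolio costs Δ(0,0)·S0 + B(0,0) = 37.3945, matching V0.

(0,0): Delta=0.5336 Bond=-46.3770
(1,0): Delta=0.1481 Bond=-9.3529
(1,1): Delta=0.6617 Bond=-75.2523
(2,0): Delta=0.0000 Bond=0.0000
(2,1): Delta=0.1973 Bond=-16.4495
(2,2): Delta=0.8161 Bond=-121.2466
(3,0): Delta=0.0000 Bond=0.0000
(3,1): Delta=0.0000 Bond=0.0000
(3,2): Delta=0.2628 Bond=-28.9305
(3,3): Delta=1.0000 Bond=-193.7143
V0=37.3945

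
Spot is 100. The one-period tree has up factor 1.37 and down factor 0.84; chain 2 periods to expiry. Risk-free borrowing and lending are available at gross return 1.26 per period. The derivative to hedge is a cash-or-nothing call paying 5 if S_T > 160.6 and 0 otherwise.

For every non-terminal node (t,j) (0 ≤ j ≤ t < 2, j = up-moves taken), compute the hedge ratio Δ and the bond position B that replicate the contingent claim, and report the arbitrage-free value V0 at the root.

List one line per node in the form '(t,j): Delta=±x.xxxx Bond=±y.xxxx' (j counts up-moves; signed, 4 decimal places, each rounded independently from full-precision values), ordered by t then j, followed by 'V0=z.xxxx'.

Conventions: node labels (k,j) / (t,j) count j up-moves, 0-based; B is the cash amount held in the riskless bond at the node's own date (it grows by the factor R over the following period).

(0,0): Delta=0.0593 Bond=-3.9555
(1,0): Delta=0.0000 Bond=0.0000
(1,1): Delta=0.0689 Bond=-6.2893
V0=1.9778

Under the risk-neutral measure, an up-move has probability p* = (R−d)/(u−d) = 0.7925 and values discount at R = 1.26.
Terminal payoffs: V(2,0)=0.0000, V(2,1)=0.0000, V(2,2)=5.0000
  t=1,j=0: stock 84.0000 → up 115.0800 (V=0.0000), down 70.5600 (V=0.0000). Price 0.0000; hedge Δ=0.0000, bond B=0.0000.
  t=1,j=1: stock 137.0000 → up 187.6900 (V=5.0000), down 115.0800 (V=0.0000). Price 3.1447; hedge Δ=0.0689, bond B=-6.2893.
  t=0,j=0: stock 100.0000 → up 137.0000 (V=3.1447), down 84.0000 (V=0.0000). Price 1.9778; hedge Δ=0.0593, bond B=-3.9555.
Check: Δ(0,0)·S0 + B(0,0) = 1.9778 = V0.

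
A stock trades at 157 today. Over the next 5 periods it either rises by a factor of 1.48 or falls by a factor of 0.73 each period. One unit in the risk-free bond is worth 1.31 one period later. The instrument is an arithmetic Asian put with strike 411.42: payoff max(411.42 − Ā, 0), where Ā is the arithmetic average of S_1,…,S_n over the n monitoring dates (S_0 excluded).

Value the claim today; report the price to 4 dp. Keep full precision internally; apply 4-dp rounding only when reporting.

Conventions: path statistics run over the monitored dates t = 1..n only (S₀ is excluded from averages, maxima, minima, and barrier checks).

price = 22.5884

No-arbitrage gives p* = (R−d)/(u−d) = 0.7733: enumerate every path, weight its payoff by its p*-probability, and discount by R^5.
Enumerate all 2^5 = 32 price paths (U = up ×1.48, D = down ×0.73); each path with k up-moves has probability p*^k·(1−p*)^(5−k).
DDDDD: Ā=67.2967, payoff=344.1233, prob=0.000598
UDDDD: Ā=136.4371, payoff=274.9829, prob=0.002041
DUDDD: Ā=112.8871, payoff=298.5329, prob=0.002041
UUDDD: Ā=228.8670, payoff=182.5530, prob=0.006965
DDUDD: Ā=95.6956, payoff=315.7244, prob=0.002041
UDUDD: Ā=194.0130, payoff=217.4070, prob=0.006965
DUUDD: Ā=170.4630, payoff=240.9570, prob=0.006965
UUUDD: Ā=345.5963, payoff=65.8237, prob=0.023762
DDDUD: Ā=83.1458, payoff=328.2742, prob=0.002041
UDDUD: Ā=168.5696, payoff=242.8504, prob=0.006965
DUDUD: Ā=145.0196, payoff=266.4004, prob=0.006965
UUDUD: Ā=294.0124, payoff=117.4076, prob=0.023762
DDUUD: Ā=127.8281, payoff=283.5919, prob=0.006965
UDUUD: Ā=259.1584, payoff=152.2616, prob=0.023762
DUUUD: Ā=235.6084, payoff=175.8116, prob=0.023762
UUUUD: Ā=477.6718, payoff=0.0000, prob=0.081069
DDDDU: Ā=73.9845, payoff=337.4355, prob=0.002041
UDDDU: Ā=149.9959, payoff=261.4241, prob=0.006965
DUDDU: Ā=126.4459, payoff=284.9741, prob=0.006965
UUDDU: Ā=256.3561, payoff=155.0639, prob=0.023762
DDUDU: Ā=109.2544, payoff=302.1656, prob=0.006965
UDUDU: Ā=221.5021, payoff=189.9179, prob=0.023762
DUUDU: Ā=197.9521, payoff=213.4679, prob=0.023762
UUUDU: Ā=401.3276, payoff=10.0924, prob=0.081069
DDDUU: Ā=96.7046, payoff=314.7154, prob=0.006965
UDDUU: Ā=196.0587, payoff=215.3613, prob=0.023762
DUDUU: Ā=172.5087, payoff=238.9113, prob=0.023762
UUDUU: Ā=349.7436, payoff=61.6764, prob=0.081069
DDUUU: Ā=155.3172, payoff=256.1028, prob=0.023762
UDUUU: Ā=314.8896, payoff=96.5304, prob=0.081069
DUUUU: Ā=291.3396, payoff=120.0804, prob=0.081069
UUUUU: Ā=590.6612, payoff=0.0000, prob=0.276588
Price = Σ prob·payoff / R^5 = 87.144784 / 3.857949 = 22.5884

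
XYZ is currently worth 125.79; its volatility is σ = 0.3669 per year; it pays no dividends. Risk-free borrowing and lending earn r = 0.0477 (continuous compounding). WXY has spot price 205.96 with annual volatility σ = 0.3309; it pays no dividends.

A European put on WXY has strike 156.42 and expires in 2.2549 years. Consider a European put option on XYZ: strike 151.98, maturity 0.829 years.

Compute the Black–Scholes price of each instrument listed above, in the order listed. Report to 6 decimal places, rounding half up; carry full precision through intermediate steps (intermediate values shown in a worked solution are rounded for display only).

[WXY put K=156.42]
σ√T = 0.3309·√2.2549 = 0.496890
d₁ = (ln(S/K) + (r+σ²/2)T) / (σ√T) = (ln(205.96/156.42) + (0.0477+0.3309²/2)·2.2549) / 0.496890 = (0.275137 + 0.231009) / 0.496890 = 1.018627
d₂ = d₁ − σ√T = 1.018627 − 0.496890 = 0.521737
e^{−rT} = 0.898024
N(−d₁) = 0.154190,  N(−d₂) = 0.300927
price = K·e^{−rT}·N(−d₂) − S·N(−d₁) = 42.270831 − 31.756963 = 10.513868
[XYZ put K=151.98]
σ√T = 0.3669·√0.829 = 0.334060
d₁ = (ln(S/K) + (r+σ²/2)T) / (σ√T) = (ln(125.79/151.98) + (0.0477+0.3669²/2)·0.829) / 0.334060 = (-0.189135 + 0.095341) / 0.334060 = -0.280768
d₂ = d₁ − σ√T = -0.280768 − 0.334060 = -0.614829
e^{−rT} = 0.961228
N(−d₁) = 0.610556,  N(−d₂) = 0.730666
price = K·e^{−rT}·N(−d₂) − S·N(−d₁) = 106.741173 − 76.801839 = 29.939334

price(WXY put K=156.42) = 10.513868
price(XYZ put K=151.98) = 29.939334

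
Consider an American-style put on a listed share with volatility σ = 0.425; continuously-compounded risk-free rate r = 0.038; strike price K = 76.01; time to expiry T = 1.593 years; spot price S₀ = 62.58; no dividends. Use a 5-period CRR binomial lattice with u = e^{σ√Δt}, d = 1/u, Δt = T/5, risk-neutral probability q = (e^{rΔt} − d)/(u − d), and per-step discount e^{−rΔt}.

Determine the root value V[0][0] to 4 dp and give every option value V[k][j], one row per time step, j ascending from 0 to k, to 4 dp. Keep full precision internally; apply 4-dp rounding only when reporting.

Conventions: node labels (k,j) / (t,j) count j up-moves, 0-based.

Δt=0.31860, u=1.27111, d=0.78671, q=0.46546, disc=e^(-rΔt)=0.98797
k=5 terminal: V=max(K-S,0) → 57.1509 45.5390 26.7774 0.0000 0.0000 0.0000
k=4: j=0 S=23.9720 intr=52.0380 cont=51.1233 V=52.0380[EX]; j=1 S=38.7320 intr=37.2780 cont=36.3633 V=37.2780[EX]; j=2 S=62.5800 intr=13.4300 cont=14.1414 V=14.1414[hold]; j=3 S=101.1117 intr=0.0000 cont=0.0000 V=0.0000[hold]; j=4 S=163.3679 intr=0.0000 cont=0.0000 V=0.0000[hold]
k=3: j=0 S=30.4710 intr=45.5390 cont=44.6243 V=45.5390[EX]; j=1 S=49.2326 intr=26.7774 cont=26.1898 V=26.7774[EX]; j=2 S=79.5460 intr=0.0000 cont=7.4682 V=7.4682[hold]; j=3 S=128.5239 intr=0.0000 cont=0.0000 V=0.0000[hold]
k=2: j=0 S=38.7320 intr=37.2780 cont=36.3633 V=37.2780[EX]; j=1 S=62.5800 intr=13.4300 cont=17.5757 V=17.5757[hold]; j=2 S=101.1117 intr=0.0000 cont=3.9440 V=3.9440[hold]
k=1: j=0 S=49.2326 intr=26.7774 cont=27.7691 V=27.7691[hold]; j=1 S=79.5460 intr=0.0000 cont=11.0955 V=11.0955[hold]
k=0: j=0 S=62.5800 intr=13.4300 cont=19.7675 V=19.7675[hold]

price = 19.7675
tree:
19.7675
27.7691 11.0955
37.2780 17.5757 3.9440
45.5390 26.7774 7.4682 0.0000
52.0380 37.2780 14.1414 0.0000 0.0000
57.1509 45.5390 26.7774 0.0000 0.0000 0.0000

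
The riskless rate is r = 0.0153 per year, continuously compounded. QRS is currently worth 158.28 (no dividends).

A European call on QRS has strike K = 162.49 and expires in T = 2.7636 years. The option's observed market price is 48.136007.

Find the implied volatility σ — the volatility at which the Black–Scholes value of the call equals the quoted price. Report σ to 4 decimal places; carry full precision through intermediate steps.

At σ = 0.4611 the Black–Scholes value reproduces the quote:
σ√T = 0.4611·√2.7636 = 0.766536
d₁ = (ln(S/K) + (r+σ²/2)T) / (σ√T) = (ln(158.28/162.49) + (0.0153+0.4611²/2)·2.7636) / 0.766536 = (-0.026251 + 0.336072) / 0.766536 = 0.404183
d₂ = d₁ − σ√T = 0.404183 − 0.766536 = -0.362353
e^{−rT} = 0.958598
N(d₁) = 0.656961,  N(d₂) = 0.358544
V = S·N(d₁) − K·e^{−rT}·N(d₂) = 103.983793 − 55.847786 = 48.136007 (the quoted price), and the Black–Scholes price is strictly increasing in σ, so σ is unique

sigma = 0.4611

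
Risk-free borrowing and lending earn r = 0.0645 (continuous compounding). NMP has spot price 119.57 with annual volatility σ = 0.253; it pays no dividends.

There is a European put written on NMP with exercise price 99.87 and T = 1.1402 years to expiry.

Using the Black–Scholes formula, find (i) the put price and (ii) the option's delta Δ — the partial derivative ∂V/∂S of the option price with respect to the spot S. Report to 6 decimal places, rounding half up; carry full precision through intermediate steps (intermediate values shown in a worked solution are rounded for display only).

price = 2.646036
Δ = -0.141476

σ√T = 0.253·√1.1402 = 0.270154
d₁ = (ln(S/K) + (r+σ²/2)T) / (σ√T) = (ln(119.57/99.87) + (0.0645+0.253²/2)·1.1402) / 0.270154 = (0.180033 + 0.110034) / 0.270154 = 1.073711
d₂ = d₁ − σ√T = 1.073711 − 0.270154 = 0.803557
e^{−rT} = 0.929096
N(−d₁) = 0.141476,  N(−d₂) = 0.210826
Put price V = K·e^{−rT}·N(−d₂) − S·N(−d₁) = 19.562337 − 16.916301 = 2.646036
Δ = −N(−d₁) = -0.141476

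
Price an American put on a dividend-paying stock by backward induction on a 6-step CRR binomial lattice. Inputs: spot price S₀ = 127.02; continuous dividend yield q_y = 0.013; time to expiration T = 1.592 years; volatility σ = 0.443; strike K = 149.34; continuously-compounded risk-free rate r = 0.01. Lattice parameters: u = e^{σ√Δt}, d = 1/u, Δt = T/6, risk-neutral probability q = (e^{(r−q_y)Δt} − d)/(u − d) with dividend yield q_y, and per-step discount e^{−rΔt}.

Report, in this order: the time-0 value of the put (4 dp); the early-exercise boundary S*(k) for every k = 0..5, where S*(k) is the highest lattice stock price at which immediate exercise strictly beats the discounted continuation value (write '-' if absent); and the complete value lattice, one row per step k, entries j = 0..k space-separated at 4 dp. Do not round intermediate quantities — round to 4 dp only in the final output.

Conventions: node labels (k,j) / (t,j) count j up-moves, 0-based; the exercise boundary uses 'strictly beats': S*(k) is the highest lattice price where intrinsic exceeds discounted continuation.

Δt=0.26533, u=1.25633, d=0.79597, q=0.44147, disc=e^(-rΔt)=0.99735
k=6 terminal: V=max(K-S,0) → 117.0359 98.3526 68.8638 22.3200 0.0000 0.0000 0.0000
k=5: j=0 S=40.5845 intr=108.7555 cont=108.4995 V=108.7555[EX]; j=1 S=64.0568 intr=85.2832 cont=85.1081 V=85.2832[EX]; j=2 S=101.1043 intr=48.2357 cont=48.1881 V=48.2357[EX]; j=3 S=159.5785 intr=0.0000 cont=12.4334 V=12.4334[hold]; j=4 S=251.8716 intr=0.0000 cont=0.0000 V=0.0000[hold]; j=5 S=397.5428 intr=0.0000 cont=0.0000 V=0.0000[hold]  S*(5)=101.1043
k=4: j=0 S=50.9874 intr=98.3526 cont=98.1325 V=98.3526[EX]; j=1 S=80.4762 intr=68.8638 cont=68.7452 V=68.8638[EX]; j=2 S=127.0200 intr=22.3200 cont=32.3441 V=32.3441[hold]; j=3 S=200.4827 intr=0.0000 cont=6.9260 V=6.9260[hold]; j=4 S=316.4328 intr=0.0000 cont=0.0000 V=0.0000[hold]  S*(4)=80.4762
k=3: j=0 S=64.0568 intr=85.2832 cont=85.1081 V=85.2832[EX]; j=1 S=101.1043 intr=48.2357 cont=52.6017 V=52.6017[hold]; j=2 S=159.5785 intr=0.0000 cont=21.0668 V=21.0668[hold]; j=3 S=251.8716 intr=0.0000 cont=3.8581 V=3.8581[hold]  S*(3)=64.0568
k=2: j=0 S=80.4762 intr=68.8638 cont=70.6676 V=70.6676[hold]; j=1 S=127.0200 intr=22.3200 cont=38.5775 V=38.5775[hold]; j=2 S=200.4827 intr=0.0000 cont=13.4340 V=13.4340[hold]  S*(2)=-
k=1: j=0 S=101.1043 intr=48.2357 cont=56.3510 V=56.3510[hold]; j=1 S=159.5785 intr=0.0000 cont=27.4046 V=27.4046[hold]  S*(1)=-
k=0: j=0 S=127.0200 intr=22.3200 cont=43.4566 V=43.4566[hold]  S*(0)=-

price = 43.4566
boundary = - - - 64.0568 80.4762 101.1043
tree:
43.4566
56.3510 27.4046
70.6676 38.5775 13.4340
85.2832 52.6017 21.0668 3.8581
98.3526 68.8638 32.3441 6.9260 0.0000
108.7555 85.2832 48.2357 12.4334 0.0000 0.0000
117.0359 98.3526 68.8638 22.3200 0.0000 0.0000 0.0000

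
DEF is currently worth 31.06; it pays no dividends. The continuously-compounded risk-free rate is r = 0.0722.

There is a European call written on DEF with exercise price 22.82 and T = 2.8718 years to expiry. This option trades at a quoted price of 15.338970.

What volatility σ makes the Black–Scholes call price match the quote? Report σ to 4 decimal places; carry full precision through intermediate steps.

sigma = 0.4675

At σ = 0.4675 the Black–Scholes value reproduces the quote:
σ√T = 0.4675·√2.8718 = 0.792244
d₁ = (ln(S/K) + (r+σ²/2)T) / (σ√T) = (ln(31.06/22.82) + (0.0722+0.4675²/2)·2.8718) / 0.792244 = (0.308283 + 0.521169) / 0.792244 = 1.046966
d₂ = d₁ − σ√T = 1.046966 − 0.792244 = 0.254723
e^{−rT} = 0.812740
N(d₁) = 0.852442,  N(d₂) = 0.600531
V = S·N(d₁) − K·e^{−rT}·N(d₂) = 26.476863 − 11.137893 = 15.338970 (the quoted price), and the Black–Scholes price is strictly increasing in σ, so σ is unique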